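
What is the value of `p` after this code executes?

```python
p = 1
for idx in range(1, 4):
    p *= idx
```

Let's trace through this code step by step.

Initialize: p = 1
Entering loop: for idx in range(1, 4):

After execution: p = 6
6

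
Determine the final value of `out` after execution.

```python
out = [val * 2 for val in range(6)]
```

Let's trace through this code step by step.

Initialize: out = [val * 2 for val in range(6)]

After execution: out = [0, 2, 4, 6, 8, 10]
[0, 2, 4, 6, 8, 10]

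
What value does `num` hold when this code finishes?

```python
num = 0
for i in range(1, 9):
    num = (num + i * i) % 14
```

Let's trace through this code step by step.

Initialize: num = 0
Entering loop: for i in range(1, 9):

After execution: num = 8
8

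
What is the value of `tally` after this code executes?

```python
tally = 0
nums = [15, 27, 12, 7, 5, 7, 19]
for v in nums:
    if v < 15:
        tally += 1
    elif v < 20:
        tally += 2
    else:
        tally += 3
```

Let's trace through this code step by step.

Initialize: tally = 0
Initialize: nums = [15, 27, 12, 7, 5, 7, 19]
Entering loop: for v in nums:

After execution: tally = 11
11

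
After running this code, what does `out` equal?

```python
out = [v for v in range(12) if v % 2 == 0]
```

Let's trace through this code step by step.

Initialize: out = [v for v in range(12) if v % 2 == 0]

After execution: out = [0, 2, 4, 6, 8, 10]
[0, 2, 4, 6, 8, 10]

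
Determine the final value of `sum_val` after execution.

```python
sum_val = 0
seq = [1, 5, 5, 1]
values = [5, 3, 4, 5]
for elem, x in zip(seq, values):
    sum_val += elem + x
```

Let's trace through this code step by step.

Initialize: sum_val = 0
Initialize: seq = [1, 5, 5, 1]
Initialize: values = [5, 3, 4, 5]
Entering loop: for elem, x in zip(seq, values):

After execution: sum_val = 29
29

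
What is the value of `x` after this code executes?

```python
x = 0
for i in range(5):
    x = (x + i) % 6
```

Let's trace through this code step by step.

Initialize: x = 0
Entering loop: for i in range(5):

After execution: x = 4
4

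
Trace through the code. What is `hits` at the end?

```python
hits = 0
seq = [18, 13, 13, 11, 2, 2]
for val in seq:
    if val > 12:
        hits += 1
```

Let's trace through this code step by step.

Initialize: hits = 0
Initialize: seq = [18, 13, 13, 11, 2, 2]
Entering loop: for val in seq:

After execution: hits = 3
3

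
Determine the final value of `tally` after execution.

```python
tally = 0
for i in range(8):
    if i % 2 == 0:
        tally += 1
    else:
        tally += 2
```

Let's trace through this code step by step.

Initialize: tally = 0
Entering loop: for i in range(8):

After execution: tally = 12
12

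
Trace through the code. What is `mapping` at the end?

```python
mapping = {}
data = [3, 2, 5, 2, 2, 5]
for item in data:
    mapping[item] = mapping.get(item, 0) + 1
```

Let's trace through this code step by step.

Initialize: mapping = {}
Initialize: data = [3, 2, 5, 2, 2, 5]
Entering loop: for item in data:

After execution: mapping = {3: 1, 2: 3, 5: 2}
{3: 1, 2: 3, 5: 2}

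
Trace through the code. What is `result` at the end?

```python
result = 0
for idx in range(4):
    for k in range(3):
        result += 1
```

Let's trace through this code step by step.

Initialize: result = 0
Entering loop: for idx in range(4):

After execution: result = 12
12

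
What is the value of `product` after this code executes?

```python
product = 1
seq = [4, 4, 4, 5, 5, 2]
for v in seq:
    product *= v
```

Let's trace through this code step by step.

Initialize: product = 1
Initialize: seq = [4, 4, 4, 5, 5, 2]
Entering loop: for v in seq:

After execution: product = 3200
3200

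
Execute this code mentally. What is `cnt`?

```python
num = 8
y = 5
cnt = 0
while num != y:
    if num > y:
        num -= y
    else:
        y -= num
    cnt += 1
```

Let's trace through this code step by step.

Initialize: num = 8
Initialize: y = 5
Initialize: cnt = 0
Entering loop: while num != y:

After execution: cnt = 4
4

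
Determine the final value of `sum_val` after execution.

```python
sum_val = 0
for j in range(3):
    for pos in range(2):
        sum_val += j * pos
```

Let's trace through this code step by step.

Initialize: sum_val = 0
Entering loop: for j in range(3):

After execution: sum_val = 3
3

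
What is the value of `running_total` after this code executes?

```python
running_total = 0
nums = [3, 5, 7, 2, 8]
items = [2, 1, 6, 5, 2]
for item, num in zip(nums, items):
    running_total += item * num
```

Let's trace through this code step by step.

Initialize: running_total = 0
Initialize: nums = [3, 5, 7, 2, 8]
Initialize: items = [2, 1, 6, 5, 2]
Entering loop: for item, num in zip(nums, items):

After execution: running_total = 79
79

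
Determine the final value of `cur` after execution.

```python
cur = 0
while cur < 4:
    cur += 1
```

Let's trace through this code step by step.

Initialize: cur = 0
Entering loop: while cur < 4:

After execution: cur = 4
4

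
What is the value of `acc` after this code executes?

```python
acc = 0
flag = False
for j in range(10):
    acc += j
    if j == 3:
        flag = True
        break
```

Let's trace through this code step by step.

Initialize: acc = 0
Initialize: flag = False
Entering loop: for j in range(10):

After execution: acc = 6
6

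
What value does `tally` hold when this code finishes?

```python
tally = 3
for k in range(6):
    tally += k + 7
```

Let's trace through this code step by step.

Initialize: tally = 3
Entering loop: for k in range(6):

After execution: tally = 60
60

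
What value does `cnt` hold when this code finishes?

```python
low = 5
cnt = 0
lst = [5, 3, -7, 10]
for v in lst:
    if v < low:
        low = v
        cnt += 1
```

Let's trace through this code step by step.

Initialize: low = 5
Initialize: cnt = 0
Initialize: lst = [5, 3, -7, 10]
Entering loop: for v in lst:

After execution: cnt = 2
2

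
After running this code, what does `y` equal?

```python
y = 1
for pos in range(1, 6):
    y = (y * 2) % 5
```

Let's trace through this code step by step.

Initialize: y = 1
Entering loop: for pos in range(1, 6):

After execution: y = 2
2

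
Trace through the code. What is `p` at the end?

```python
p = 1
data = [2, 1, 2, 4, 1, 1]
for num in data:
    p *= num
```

Let's trace through this code step by step.

Initialize: p = 1
Initialize: data = [2, 1, 2, 4, 1, 1]
Entering loop: for num in data:

After execution: p = 16
16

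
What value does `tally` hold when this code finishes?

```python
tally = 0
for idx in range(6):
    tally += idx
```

Let's trace through this code step by step.

Initialize: tally = 0
Entering loop: for idx in range(6):

After execution: tally = 15
15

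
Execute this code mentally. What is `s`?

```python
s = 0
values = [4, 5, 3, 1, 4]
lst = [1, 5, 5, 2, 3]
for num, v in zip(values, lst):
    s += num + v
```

Let's trace through this code step by step.

Initialize: s = 0
Initialize: values = [4, 5, 3, 1, 4]
Initialize: lst = [1, 5, 5, 2, 3]
Entering loop: for num, v in zip(values, lst):

After execution: s = 33
33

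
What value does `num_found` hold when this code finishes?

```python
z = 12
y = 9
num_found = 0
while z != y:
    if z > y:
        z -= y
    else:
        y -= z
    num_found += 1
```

Let's trace through this code step by step.

Initialize: z = 12
Initialize: y = 9
Initialize: num_found = 0
Entering loop: while z != y:

After execution: num_found = 3
3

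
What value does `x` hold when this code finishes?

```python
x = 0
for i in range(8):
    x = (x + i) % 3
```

Let's trace through this code step by step.

Initialize: x = 0
Entering loop: for i in range(8):

After execution: x = 1
1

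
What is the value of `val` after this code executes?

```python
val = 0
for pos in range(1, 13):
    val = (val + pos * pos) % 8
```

Let's trace through this code step by step.

Initialize: val = 0
Entering loop: for pos in range(1, 13):

After execution: val = 2
2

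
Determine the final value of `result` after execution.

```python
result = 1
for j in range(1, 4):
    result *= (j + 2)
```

Let's trace through this code step by step.

Initialize: result = 1
Entering loop: for j in range(1, 4):

After execution: result = 60
60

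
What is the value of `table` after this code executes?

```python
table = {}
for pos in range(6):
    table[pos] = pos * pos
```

Let's trace through this code step by step.

Initialize: table = {}
Entering loop: for pos in range(6):

After execution: table = {0: 0, 1: 1, 2: 4, 3: 9, 4: 16, 5: 25}
{0: 0, 1: 1, 2: 4, 3: 9, 4: 16, 5: 25}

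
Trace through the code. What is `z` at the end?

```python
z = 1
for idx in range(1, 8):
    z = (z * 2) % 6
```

Let's trace through this code step by step.

Initialize: z = 1
Entering loop: for idx in range(1, 8):

After execution: z = 2
2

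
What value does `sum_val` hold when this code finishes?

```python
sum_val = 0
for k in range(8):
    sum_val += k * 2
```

Let's trace through this code step by step.

Initialize: sum_val = 0
Entering loop: for k in range(8):

After execution: sum_val = 56
56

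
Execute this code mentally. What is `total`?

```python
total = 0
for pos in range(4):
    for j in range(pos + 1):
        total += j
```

Let's trace through this code step by step.

Initialize: total = 0
Entering loop: for pos in range(4):

After execution: total = 10
10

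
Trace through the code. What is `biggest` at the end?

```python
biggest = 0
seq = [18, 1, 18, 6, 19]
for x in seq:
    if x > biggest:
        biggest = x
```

Let's trace through this code step by step.

Initialize: biggest = 0
Initialize: seq = [18, 1, 18, 6, 19]
Entering loop: for x in seq:

After execution: biggest = 19
19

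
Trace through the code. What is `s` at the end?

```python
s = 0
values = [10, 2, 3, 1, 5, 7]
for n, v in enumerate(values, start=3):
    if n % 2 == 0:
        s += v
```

Let's trace through this code step by step.

Initialize: s = 0
Initialize: values = [10, 2, 3, 1, 5, 7]
Entering loop: for n, v in enumerate(values, start=3):

After execution: s = 10
10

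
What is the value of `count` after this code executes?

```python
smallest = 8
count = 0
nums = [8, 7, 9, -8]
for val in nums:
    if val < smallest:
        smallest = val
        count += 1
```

Let's trace through this code step by step.

Initialize: smallest = 8
Initialize: count = 0
Initialize: nums = [8, 7, 9, -8]
Entering loop: for val in nums:

After execution: count = 2
2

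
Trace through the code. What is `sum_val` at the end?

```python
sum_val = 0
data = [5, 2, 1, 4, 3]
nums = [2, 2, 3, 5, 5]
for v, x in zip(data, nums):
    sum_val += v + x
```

Let's trace through this code step by step.

Initialize: sum_val = 0
Initialize: data = [5, 2, 1, 4, 3]
Initialize: nums = [2, 2, 3, 5, 5]
Entering loop: for v, x in zip(data, nums):

After execution: sum_val = 32
32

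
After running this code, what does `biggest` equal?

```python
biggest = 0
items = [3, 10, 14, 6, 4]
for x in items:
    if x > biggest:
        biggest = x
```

Let's trace through this code step by step.

Initialize: biggest = 0
Initialize: items = [3, 10, 14, 6, 4]
Entering loop: for x in items:

After execution: biggest = 14
14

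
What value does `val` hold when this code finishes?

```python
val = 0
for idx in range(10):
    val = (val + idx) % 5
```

Let's trace through this code step by step.

Initialize: val = 0
Entering loop: for idx in range(10):

After execution: val = 0
0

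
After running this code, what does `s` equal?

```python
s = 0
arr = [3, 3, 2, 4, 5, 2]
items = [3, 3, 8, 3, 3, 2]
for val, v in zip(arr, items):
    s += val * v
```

Let's trace through this code step by step.

Initialize: s = 0
Initialize: arr = [3, 3, 2, 4, 5, 2]
Initialize: items = [3, 3, 8, 3, 3, 2]
Entering loop: for val, v in zip(arr, items):

After execution: s = 65
65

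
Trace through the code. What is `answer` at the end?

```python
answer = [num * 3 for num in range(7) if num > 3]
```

Let's trace through this code step by step.

Initialize: answer = [num * 3 for num in range(7) if num > 3]

After execution: answer = [12, 15, 18]
[12, 15, 18]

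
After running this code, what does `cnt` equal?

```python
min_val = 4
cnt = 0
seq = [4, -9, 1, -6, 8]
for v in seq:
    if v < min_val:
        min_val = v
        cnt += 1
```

Let's trace through this code step by step.

Initialize: min_val = 4
Initialize: cnt = 0
Initialize: seq = [4, -9, 1, -6, 8]
Entering loop: for v in seq:

After execution: cnt = 1
1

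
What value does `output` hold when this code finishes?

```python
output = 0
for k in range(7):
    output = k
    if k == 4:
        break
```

Let's trace through this code step by step.

Initialize: output = 0
Entering loop: for k in range(7):

After execution: output = 4
4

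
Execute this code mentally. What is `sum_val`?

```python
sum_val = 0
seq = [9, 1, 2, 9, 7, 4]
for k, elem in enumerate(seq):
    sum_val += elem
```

Let's trace through this code step by step.

Initialize: sum_val = 0
Initialize: seq = [9, 1, 2, 9, 7, 4]
Entering loop: for k, elem in enumerate(seq):

After execution: sum_val = 32
32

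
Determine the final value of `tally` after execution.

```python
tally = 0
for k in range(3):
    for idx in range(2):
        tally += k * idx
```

Let's trace through this code step by step.

Initialize: tally = 0
Entering loop: for k in range(3):

After execution: tally = 3
3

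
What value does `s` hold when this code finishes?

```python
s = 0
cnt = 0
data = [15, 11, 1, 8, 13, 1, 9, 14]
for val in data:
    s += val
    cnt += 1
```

Let's trace through this code step by step.

Initialize: s = 0
Initialize: cnt = 0
Initialize: data = [15, 11, 1, 8, 13, 1, 9, 14]
Entering loop: for val in data:

After execution: s = 72
72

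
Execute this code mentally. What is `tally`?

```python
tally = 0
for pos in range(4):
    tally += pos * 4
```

Let's trace through this code step by step.

Initialize: tally = 0
Entering loop: for pos in range(4):

After execution: tally = 24
24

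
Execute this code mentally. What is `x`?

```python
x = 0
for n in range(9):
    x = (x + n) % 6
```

Let's trace through this code step by step.

Initialize: x = 0
Entering loop: for n in range(9):

After execution: x = 0
0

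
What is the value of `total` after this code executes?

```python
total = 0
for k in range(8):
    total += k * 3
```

Let's trace through this code step by step.

Initialize: total = 0
Entering loop: for k in range(8):

After execution: total = 84
84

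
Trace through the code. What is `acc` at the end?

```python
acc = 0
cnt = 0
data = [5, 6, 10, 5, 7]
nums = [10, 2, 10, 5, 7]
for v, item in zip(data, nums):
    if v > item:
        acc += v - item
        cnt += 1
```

Let's trace through this code step by step.

Initialize: acc = 0
Initialize: cnt = 0
Initialize: data = [5, 6, 10, 5, 7]
Initialize: nums = [10, 2, 10, 5, 7]
Entering loop: for v, item in zip(data, nums):

After execution: acc = 4
4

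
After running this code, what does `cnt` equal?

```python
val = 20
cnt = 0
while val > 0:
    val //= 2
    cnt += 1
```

Let's trace through this code step by step.

Initialize: val = 20
Initialize: cnt = 0
Entering loop: while val > 0:

After execution: cnt = 5
5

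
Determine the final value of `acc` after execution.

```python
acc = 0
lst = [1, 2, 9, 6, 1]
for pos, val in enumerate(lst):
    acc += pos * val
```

Let's trace through this code step by step.

Initialize: acc = 0
Initialize: lst = [1, 2, 9, 6, 1]
Entering loop: for pos, val in enumerate(lst):

After execution: acc = 42
42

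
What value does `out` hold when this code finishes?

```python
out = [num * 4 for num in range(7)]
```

Let's trace through this code step by step.

Initialize: out = [num * 4 for num in range(7)]

After execution: out = [0, 4, 8, 12, 16, 20, 24]
[0, 4, 8, 12, 16, 20, 24]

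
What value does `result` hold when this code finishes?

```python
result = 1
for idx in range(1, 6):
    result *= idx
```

Let's trace through this code step by step.

Initialize: result = 1
Entering loop: for idx in range(1, 6):

After execution: result = 120
120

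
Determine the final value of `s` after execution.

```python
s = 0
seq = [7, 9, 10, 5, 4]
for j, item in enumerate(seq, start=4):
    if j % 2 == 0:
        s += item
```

Let's trace through this code step by step.

Initialize: s = 0
Initialize: seq = [7, 9, 10, 5, 4]
Entering loop: for j, item in enumerate(seq, start=4):

After execution: s = 21
21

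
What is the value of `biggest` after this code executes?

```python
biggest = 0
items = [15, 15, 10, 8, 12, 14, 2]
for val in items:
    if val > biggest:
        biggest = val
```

Let's trace through this code step by step.

Initialize: biggest = 0
Initialize: items = [15, 15, 10, 8, 12, 14, 2]
Entering loop: for val in items:

After execution: biggest = 15
15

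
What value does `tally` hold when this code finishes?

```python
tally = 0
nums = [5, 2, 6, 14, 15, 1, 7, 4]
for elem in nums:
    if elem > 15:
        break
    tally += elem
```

Let's trace through this code step by step.

Initialize: tally = 0
Initialize: nums = [5, 2, 6, 14, 15, 1, 7, 4]
Entering loop: for elem in nums:

After execution: tally = 54
54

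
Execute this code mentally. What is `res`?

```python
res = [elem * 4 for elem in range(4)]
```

Let's trace through this code step by step.

Initialize: res = [elem * 4 for elem in range(4)]

After execution: res = [0, 4, 8, 12]
[0, 4, 8, 12]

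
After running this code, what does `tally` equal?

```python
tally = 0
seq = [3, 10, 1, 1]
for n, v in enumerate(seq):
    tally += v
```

Let's trace through this code step by step.

Initialize: tally = 0
Initialize: seq = [3, 10, 1, 1]
Entering loop: for n, v in enumerate(seq):

After execution: tally = 15
15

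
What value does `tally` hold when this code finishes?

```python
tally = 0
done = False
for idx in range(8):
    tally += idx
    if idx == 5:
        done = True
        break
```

Let's trace through this code step by step.

Initialize: tally = 0
Initialize: done = False
Entering loop: for idx in range(8):

After execution: tally = 15
15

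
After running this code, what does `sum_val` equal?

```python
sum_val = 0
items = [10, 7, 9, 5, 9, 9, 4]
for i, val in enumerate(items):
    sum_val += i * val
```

Let's trace through this code step by step.

Initialize: sum_val = 0
Initialize: items = [10, 7, 9, 5, 9, 9, 4]
Entering loop: for i, val in enumerate(items):

After execution: sum_val = 145
145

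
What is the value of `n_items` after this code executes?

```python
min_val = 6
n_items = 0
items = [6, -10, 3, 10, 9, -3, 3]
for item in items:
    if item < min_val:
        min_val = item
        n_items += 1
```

Let's trace through this code step by step.

Initialize: min_val = 6
Initialize: n_items = 0
Initialize: items = [6, -10, 3, 10, 9, -3, 3]
Entering loop: for item in items:

After execution: n_items = 1
1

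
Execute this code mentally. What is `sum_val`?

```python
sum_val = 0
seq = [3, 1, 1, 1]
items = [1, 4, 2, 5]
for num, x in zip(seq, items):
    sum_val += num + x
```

Let's trace through this code step by step.

Initialize: sum_val = 0
Initialize: seq = [3, 1, 1, 1]
Initialize: items = [1, 4, 2, 5]
Entering loop: for num, x in zip(seq, items):

After execution: sum_val = 18
18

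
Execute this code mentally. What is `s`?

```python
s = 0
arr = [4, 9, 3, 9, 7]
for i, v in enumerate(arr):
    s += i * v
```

Let's trace through this code step by step.

Initialize: s = 0
Initialize: arr = [4, 9, 3, 9, 7]
Entering loop: for i, v in enumerate(arr):

After execution: s = 70
70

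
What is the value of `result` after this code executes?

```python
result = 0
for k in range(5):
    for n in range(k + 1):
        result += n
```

Let's trace through this code step by step.

Initialize: result = 0
Entering loop: for k in range(5):

After execution: result = 20
20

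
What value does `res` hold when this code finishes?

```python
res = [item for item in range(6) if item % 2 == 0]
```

Let's trace through this code step by step.

Initialize: res = [item for item in range(6) if item % 2 == 0]

After execution: res = [0, 2, 4]
[0, 2, 4]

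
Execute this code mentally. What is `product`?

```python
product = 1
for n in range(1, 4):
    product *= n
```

Let's trace through this code step by step.

Initialize: product = 1
Entering loop: for n in range(1, 4):

After execution: product = 6
6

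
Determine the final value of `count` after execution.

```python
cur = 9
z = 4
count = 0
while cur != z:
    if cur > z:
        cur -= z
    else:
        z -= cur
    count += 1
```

Let's trace through this code step by step.

Initialize: cur = 9
Initialize: z = 4
Initialize: count = 0
Entering loop: while cur != z:

After execution: count = 5
5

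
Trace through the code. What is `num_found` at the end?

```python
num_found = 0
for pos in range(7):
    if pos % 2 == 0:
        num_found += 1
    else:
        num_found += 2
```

Let's trace through this code step by step.

Initialize: num_found = 0
Entering loop: for pos in range(7):

After execution: num_found = 10
10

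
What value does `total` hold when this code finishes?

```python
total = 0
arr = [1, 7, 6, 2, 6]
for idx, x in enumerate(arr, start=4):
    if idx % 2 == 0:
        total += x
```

Let's trace through this code step by step.

Initialize: total = 0
Initialize: arr = [1, 7, 6, 2, 6]
Entering loop: for idx, x in enumerate(arr, start=4):

After execution: total = 13
13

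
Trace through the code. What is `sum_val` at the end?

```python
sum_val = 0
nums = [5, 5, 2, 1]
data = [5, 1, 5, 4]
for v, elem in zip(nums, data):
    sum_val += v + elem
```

Let's trace through this code step by step.

Initialize: sum_val = 0
Initialize: nums = [5, 5, 2, 1]
Initialize: data = [5, 1, 5, 4]
Entering loop: for v, elem in zip(nums, data):

After execution: sum_val = 28
28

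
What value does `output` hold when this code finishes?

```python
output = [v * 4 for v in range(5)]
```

Let's trace through this code step by step.

Initialize: output = [v * 4 for v in range(5)]

After execution: output = [0, 4, 8, 12, 16]
[0, 4, 8, 12, 16]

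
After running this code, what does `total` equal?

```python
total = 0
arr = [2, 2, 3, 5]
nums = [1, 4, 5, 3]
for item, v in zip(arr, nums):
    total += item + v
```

Let's trace through this code step by step.

Initialize: total = 0
Initialize: arr = [2, 2, 3, 5]
Initialize: nums = [1, 4, 5, 3]
Entering loop: for item, v in zip(arr, nums):

After execution: total = 25
25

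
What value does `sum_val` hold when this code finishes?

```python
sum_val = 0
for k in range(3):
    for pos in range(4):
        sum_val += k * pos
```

Let's trace through this code step by step.

Initialize: sum_val = 0
Entering loop: for k in range(3):

After execution: sum_val = 18
18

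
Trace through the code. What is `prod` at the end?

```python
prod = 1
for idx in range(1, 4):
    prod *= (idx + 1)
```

Let's trace through this code step by step.

Initialize: prod = 1
Entering loop: for idx in range(1, 4):

After execution: prod = 24
24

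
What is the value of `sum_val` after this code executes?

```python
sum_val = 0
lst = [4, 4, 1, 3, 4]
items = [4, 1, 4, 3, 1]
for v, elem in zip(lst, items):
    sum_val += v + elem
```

Let's trace through this code step by step.

Initialize: sum_val = 0
Initialize: lst = [4, 4, 1, 3, 4]
Initialize: items = [4, 1, 4, 3, 1]
Entering loop: for v, elem in zip(lst, items):

After execution: sum_val = 29
29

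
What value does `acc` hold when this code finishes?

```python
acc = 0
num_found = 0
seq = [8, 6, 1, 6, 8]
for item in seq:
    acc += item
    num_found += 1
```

Let's trace through this code step by step.

Initialize: acc = 0
Initialize: num_found = 0
Initialize: seq = [8, 6, 1, 6, 8]
Entering loop: for item in seq:

After execution: acc = 29
29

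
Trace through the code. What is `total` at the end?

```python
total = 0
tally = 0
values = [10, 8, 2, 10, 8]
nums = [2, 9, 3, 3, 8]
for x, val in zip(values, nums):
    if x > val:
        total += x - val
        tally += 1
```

Let's trace through this code step by step.

Initialize: total = 0
Initialize: tally = 0
Initialize: values = [10, 8, 2, 10, 8]
Initialize: nums = [2, 9, 3, 3, 8]
Entering loop: for x, val in zip(values, nums):

After execution: total = 15
15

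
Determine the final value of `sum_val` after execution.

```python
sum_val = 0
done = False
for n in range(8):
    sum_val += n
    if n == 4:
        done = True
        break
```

Let's trace through this code step by step.

Initialize: sum_val = 0
Initialize: done = False
Entering loop: for n in range(8):

After execution: sum_val = 10
10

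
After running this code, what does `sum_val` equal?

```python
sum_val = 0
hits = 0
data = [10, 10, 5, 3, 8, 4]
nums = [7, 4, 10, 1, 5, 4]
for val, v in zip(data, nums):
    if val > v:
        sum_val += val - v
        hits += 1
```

Let's trace through this code step by step.

Initialize: sum_val = 0
Initialize: hits = 0
Initialize: data = [10, 10, 5, 3, 8, 4]
Initialize: nums = [7, 4, 10, 1, 5, 4]
Entering loop: for val, v in zip(data, nums):

After execution: sum_val = 14
14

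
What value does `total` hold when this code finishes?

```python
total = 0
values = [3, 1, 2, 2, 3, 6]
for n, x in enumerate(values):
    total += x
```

Let's trace through this code step by step.

Initialize: total = 0
Initialize: values = [3, 1, 2, 2, 3, 6]
Entering loop: for n, x in enumerate(values):

After execution: total = 17
17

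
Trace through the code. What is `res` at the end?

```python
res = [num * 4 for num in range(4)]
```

Let's trace through this code step by step.

Initialize: res = [num * 4 for num in range(4)]

After execution: res = [0, 4, 8, 12]
[0, 4, 8, 12]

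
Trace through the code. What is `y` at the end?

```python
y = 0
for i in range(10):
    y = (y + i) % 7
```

Let's trace through this code step by step.

Initialize: y = 0
Entering loop: for i in range(10):

After execution: y = 3
3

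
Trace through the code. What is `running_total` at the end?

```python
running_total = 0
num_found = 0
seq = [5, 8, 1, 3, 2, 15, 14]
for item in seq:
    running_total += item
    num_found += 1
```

Let's trace through this code step by step.

Initialize: running_total = 0
Initialize: num_found = 0
Initialize: seq = [5, 8, 1, 3, 2, 15, 14]
Entering loop: for item in seq:

After execution: running_total = 48
48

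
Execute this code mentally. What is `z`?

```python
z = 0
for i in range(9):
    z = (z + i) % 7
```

Let's trace through this code step by step.

Initialize: z = 0
Entering loop: for i in range(9):

After execution: z = 1
1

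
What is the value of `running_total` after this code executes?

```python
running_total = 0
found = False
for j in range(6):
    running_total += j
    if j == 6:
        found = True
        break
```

Let's trace through this code step by step.

Initialize: running_total = 0
Initialize: found = False
Entering loop: for j in range(6):

After execution: running_total = 15
15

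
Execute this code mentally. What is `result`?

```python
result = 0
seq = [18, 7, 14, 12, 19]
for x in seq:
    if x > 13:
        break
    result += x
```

Let's trace through this code step by step.

Initialize: result = 0
Initialize: seq = [18, 7, 14, 12, 19]
Entering loop: for x in seq:

After execution: result = 0
0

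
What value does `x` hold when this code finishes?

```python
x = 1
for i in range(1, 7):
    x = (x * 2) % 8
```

Let's trace through this code step by step.

Initialize: x = 1
Entering loop: for i in range(1, 7):

After execution: x = 0
0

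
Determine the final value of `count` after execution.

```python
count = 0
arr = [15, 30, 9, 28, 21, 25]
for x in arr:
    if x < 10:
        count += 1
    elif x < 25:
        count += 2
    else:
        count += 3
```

Let's trace through this code step by step.

Initialize: count = 0
Initialize: arr = [15, 30, 9, 28, 21, 25]
Entering loop: for x in arr:

After execution: count = 14
14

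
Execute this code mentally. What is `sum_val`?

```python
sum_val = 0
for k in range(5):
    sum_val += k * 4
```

Let's trace through this code step by step.

Initialize: sum_val = 0
Entering loop: for k in range(5):

After execution: sum_val = 40
40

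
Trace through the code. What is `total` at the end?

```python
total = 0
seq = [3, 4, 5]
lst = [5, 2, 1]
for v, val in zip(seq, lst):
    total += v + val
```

Let's trace through this code step by step.

Initialize: total = 0
Initialize: seq = [3, 4, 5]
Initialize: lst = [5, 2, 1]
Entering loop: for v, val in zip(seq, lst):

After execution: total = 20
20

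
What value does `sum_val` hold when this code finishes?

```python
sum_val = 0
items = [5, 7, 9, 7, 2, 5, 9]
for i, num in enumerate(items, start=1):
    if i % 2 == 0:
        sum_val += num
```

Let's trace through this code step by step.

Initialize: sum_val = 0
Initialize: items = [5, 7, 9, 7, 2, 5, 9]
Entering loop: for i, num in enumerate(items, start=1):

After execution: sum_val = 19
19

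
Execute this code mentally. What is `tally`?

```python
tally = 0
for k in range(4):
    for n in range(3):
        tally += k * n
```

Let's trace through this code step by step.

Initialize: tally = 0
Entering loop: for k in range(4):

After execution: tally = 18
18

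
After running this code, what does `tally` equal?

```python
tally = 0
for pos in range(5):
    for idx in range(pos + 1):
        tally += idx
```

Let's trace through this code step by step.

Initialize: tally = 0
Entering loop: for pos in range(5):

After execution: tally = 20
20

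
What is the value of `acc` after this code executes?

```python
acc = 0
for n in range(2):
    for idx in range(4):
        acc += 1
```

Let's trace through this code step by step.

Initialize: acc = 0
Entering loop: for n in range(2):

After execution: acc = 8
8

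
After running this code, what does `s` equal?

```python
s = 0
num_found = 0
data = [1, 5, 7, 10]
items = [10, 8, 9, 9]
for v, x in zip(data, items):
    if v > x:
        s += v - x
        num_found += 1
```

Let's trace through this code step by step.

Initialize: s = 0
Initialize: num_found = 0
Initialize: data = [1, 5, 7, 10]
Initialize: items = [10, 8, 9, 9]
Entering loop: for v, x in zip(data, items):

After execution: s = 1
1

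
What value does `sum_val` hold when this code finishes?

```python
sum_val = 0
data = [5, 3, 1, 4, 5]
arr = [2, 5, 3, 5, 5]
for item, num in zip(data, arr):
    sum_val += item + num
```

Let's trace through this code step by step.

Initialize: sum_val = 0
Initialize: data = [5, 3, 1, 4, 5]
Initialize: arr = [2, 5, 3, 5, 5]
Entering loop: for item, num in zip(data, arr):

After execution: sum_val = 38
38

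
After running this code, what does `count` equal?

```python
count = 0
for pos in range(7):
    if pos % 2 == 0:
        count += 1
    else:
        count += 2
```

Let's trace through this code step by step.

Initialize: count = 0
Entering loop: for pos in range(7):

After execution: count = 10
10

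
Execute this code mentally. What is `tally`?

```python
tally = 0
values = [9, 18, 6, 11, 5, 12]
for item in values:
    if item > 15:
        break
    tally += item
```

Let's trace through this code step by step.

Initialize: tally = 0
Initialize: values = [9, 18, 6, 11, 5, 12]
Entering loop: for item in values:

After execution: tally = 9
9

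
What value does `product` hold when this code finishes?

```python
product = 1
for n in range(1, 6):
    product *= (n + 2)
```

Let's trace through this code step by step.

Initialize: product = 1
Entering loop: for n in range(1, 6):

After execution: product = 2520
2520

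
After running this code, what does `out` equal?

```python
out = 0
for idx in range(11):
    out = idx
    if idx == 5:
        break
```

Let's trace through this code step by step.

Initialize: out = 0
Entering loop: for idx in range(11):

After execution: out = 5
5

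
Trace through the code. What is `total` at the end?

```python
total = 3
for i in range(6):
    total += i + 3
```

Let's trace through this code step by step.

Initialize: total = 3
Entering loop: for i in range(6):

After execution: total = 36
36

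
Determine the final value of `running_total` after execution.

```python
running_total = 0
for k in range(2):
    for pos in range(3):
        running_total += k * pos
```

Let's trace through this code step by step.

Initialize: running_total = 0
Entering loop: for k in range(2):

After execution: running_total = 3
3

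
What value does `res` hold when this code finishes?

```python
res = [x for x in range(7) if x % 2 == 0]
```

Let's trace through this code step by step.

Initialize: res = [x for x in range(7) if x % 2 == 0]

After execution: res = [0, 2, 4, 6]
[0, 2, 4, 6]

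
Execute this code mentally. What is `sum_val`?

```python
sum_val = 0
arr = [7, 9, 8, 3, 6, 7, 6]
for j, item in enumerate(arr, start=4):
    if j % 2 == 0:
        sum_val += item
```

Let's trace through this code step by step.

Initialize: sum_val = 0
Initialize: arr = [7, 9, 8, 3, 6, 7, 6]
Entering loop: for j, item in enumerate(arr, start=4):

After execution: sum_val = 27
27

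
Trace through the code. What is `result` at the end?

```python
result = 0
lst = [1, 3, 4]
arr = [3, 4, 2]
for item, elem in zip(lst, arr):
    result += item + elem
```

Let's trace through this code step by step.

Initialize: result = 0
Initialize: lst = [1, 3, 4]
Initialize: arr = [3, 4, 2]
Entering loop: for item, elem in zip(lst, arr):

After execution: result = 17
17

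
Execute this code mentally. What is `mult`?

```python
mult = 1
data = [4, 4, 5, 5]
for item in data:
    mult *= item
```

Let's trace through this code step by step.

Initialize: mult = 1
Initialize: data = [4, 4, 5, 5]
Entering loop: for item in data:

After execution: mult = 400
400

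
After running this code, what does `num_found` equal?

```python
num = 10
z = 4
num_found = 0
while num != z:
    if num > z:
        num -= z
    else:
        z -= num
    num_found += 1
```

Let's trace through this code step by step.

Initialize: num = 10
Initialize: z = 4
Initialize: num_found = 0
Entering loop: while num != z:

After execution: num_found = 3
3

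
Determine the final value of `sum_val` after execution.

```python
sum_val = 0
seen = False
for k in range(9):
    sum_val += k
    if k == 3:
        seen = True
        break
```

Let's trace through this code step by step.

Initialize: sum_val = 0
Initialize: seen = False
Entering loop: for k in range(9):

After execution: sum_val = 6
6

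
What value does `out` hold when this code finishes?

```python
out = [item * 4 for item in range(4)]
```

Let's trace through this code step by step.

Initialize: out = [item * 4 for item in range(4)]

After execution: out = [0, 4, 8, 12]
[0, 4, 8, 12]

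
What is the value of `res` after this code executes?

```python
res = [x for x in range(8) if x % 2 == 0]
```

Let's trace through this code step by step.

Initialize: res = [x for x in range(8) if x % 2 == 0]

After execution: res = [0, 2, 4, 6]
[0, 2, 4, 6]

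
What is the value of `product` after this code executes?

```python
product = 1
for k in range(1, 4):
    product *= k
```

Let's trace through this code step by step.

Initialize: product = 1
Entering loop: for k in range(1, 4):

After execution: product = 6
6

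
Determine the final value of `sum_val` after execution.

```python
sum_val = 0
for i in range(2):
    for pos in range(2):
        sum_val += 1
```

Let's trace through this code step by step.

Initialize: sum_val = 0
Entering loop: for i in range(2):

After execution: sum_val = 4
4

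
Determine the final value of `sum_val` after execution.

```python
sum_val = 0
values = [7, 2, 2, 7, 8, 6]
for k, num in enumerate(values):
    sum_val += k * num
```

Let's trace through this code step by step.

Initialize: sum_val = 0
Initialize: values = [7, 2, 2, 7, 8, 6]
Entering loop: for k, num in enumerate(values):

After execution: sum_val = 89
89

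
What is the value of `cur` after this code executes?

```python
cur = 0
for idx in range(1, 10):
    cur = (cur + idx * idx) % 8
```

Let's trace through this code step by step.

Initialize: cur = 0
Entering loop: for idx in range(1, 10):

After execution: cur = 5
5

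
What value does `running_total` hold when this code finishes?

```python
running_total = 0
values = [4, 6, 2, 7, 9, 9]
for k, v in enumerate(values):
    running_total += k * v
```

Let's trace through this code step by step.

Initialize: running_total = 0
Initialize: values = [4, 6, 2, 7, 9, 9]
Entering loop: for k, v in enumerate(values):

After execution: running_total = 112
112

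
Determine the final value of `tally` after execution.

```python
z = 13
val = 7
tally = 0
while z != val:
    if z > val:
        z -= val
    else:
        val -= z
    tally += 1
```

Let's trace through this code step by step.

Initialize: z = 13
Initialize: val = 7
Initialize: tally = 0
Entering loop: while z != val:

After execution: tally = 7
7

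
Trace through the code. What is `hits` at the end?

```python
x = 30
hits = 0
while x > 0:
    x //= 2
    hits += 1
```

Let's trace through this code step by step.

Initialize: x = 30
Initialize: hits = 0
Entering loop: while x > 0:

After execution: hits = 5
5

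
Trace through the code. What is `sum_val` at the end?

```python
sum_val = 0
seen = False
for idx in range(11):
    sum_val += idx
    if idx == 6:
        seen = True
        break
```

Let's trace through this code step by step.

Initialize: sum_val = 0
Initialize: seen = False
Entering loop: for idx in range(11):

After execution: sum_val = 21
21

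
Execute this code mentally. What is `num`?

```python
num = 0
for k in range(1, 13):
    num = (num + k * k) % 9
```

Let's trace through this code step by step.

Initialize: num = 0
Entering loop: for k in range(1, 13):

After execution: num = 2
2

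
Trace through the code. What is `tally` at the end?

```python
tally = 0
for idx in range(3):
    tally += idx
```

Let's trace through this code step by step.

Initialize: tally = 0
Entering loop: for idx in range(3):

After execution: tally = 3
3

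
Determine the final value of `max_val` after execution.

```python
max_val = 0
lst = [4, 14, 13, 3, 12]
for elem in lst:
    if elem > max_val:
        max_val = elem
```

Let's trace through this code step by step.

Initialize: max_val = 0
Initialize: lst = [4, 14, 13, 3, 12]
Entering loop: for elem in lst:

After execution: max_val = 14
14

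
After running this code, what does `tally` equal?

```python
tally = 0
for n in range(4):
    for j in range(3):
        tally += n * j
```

Let's trace through this code step by step.

Initialize: tally = 0
Entering loop: for n in range(4):

After execution: tally = 18
18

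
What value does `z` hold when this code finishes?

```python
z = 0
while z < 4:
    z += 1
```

Let's trace through this code step by step.

Initialize: z = 0
Entering loop: while z < 4:

After execution: z = 4
4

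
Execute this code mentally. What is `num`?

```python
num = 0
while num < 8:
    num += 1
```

Let's trace through this code step by step.

Initialize: num = 0
Entering loop: while num < 8:

After execution: num = 8
8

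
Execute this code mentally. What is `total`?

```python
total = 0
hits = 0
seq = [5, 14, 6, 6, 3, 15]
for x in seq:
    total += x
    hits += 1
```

Let's trace through this code step by step.

Initialize: total = 0
Initialize: hits = 0
Initialize: seq = [5, 14, 6, 6, 3, 15]
Entering loop: for x in seq:

After execution: total = 49
49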